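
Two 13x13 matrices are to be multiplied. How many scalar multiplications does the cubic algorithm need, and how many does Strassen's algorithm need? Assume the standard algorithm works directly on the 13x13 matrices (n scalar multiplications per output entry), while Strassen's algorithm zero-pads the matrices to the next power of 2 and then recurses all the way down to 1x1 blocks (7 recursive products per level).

Matrix multiplication for 13x13 matrices:

Strassen's algorithm requires power-of-2 dimensions. Pad 13x13 to 16x16 (next power of 2).

Standard algorithm: 13^3 = 2197 multiplications
Strassen's algorithm: 7^(log2(16)) = 7^4 = 2401 multiplications
Difference: 2197 - 2401 = -204 (Strassen uses MORE here due to padding overhead — for small or just-over-power-of-2 n, padding can outweigh the per-level savings)

Standard: 2197 multiplications (13^3). Strassen: 2401 multiplications (7^4, after padding to 16x16). Strassen reduces 8 recursive multiplications to 7 at each level.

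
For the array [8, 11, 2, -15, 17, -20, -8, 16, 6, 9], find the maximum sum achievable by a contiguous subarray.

Using Kadane's algorithm on [8, 11, 2, -15, 17, -20, -8, 16, 6, 9]:

Scanning through the array:
Position 1 (value 11): max_ending_here = 19, max_so_far = 19
Position 2 (value 2): max_ending_here = 21, max_so_far = 21
Position 3 (value -15): max_ending_here = 6, max_so_far = 21
Position 4 (value 17): max_ending_here = 23, max_so_far = 23
Position 5 (value -20): max_ending_here = 3, max_so_far = 23
Position 6 (value -8): max_ending_here = -5, max_so_far = 23
Position 7 (value 16): max_ending_here = 16, max_so_far = 23
Position 8 (value 6): max_ending_here = 22, max_so_far = 23
Position 9 (value 9): max_ending_here = 31, max_so_far = 31

Maximum subarray: [16, 6, 9]
Maximum sum: 31

The maximum subarray is [16, 6, 9] with sum 31. This subarray runs from index 7 to index 9.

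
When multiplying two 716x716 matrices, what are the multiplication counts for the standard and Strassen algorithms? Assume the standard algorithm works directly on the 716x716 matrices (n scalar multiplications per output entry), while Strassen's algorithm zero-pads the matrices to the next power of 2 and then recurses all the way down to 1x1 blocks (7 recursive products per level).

Matrix multiplication for 716x716 matrices:

Strassen's algorithm requires power-of-2 dimensions. Pad 716x716 to 1024x1024 (next power of 2).

Standard algorithm: 716^3 = 367061696 multiplications
Strassen's algorithm: 7^(log2(1024)) = 7^10 = 282475249 multiplications
Savings: 367061696 - 282475249 = 84586447 multiplications

Standard: 367061696 multiplications (716^3). Strassen: 282475249 multiplications (7^10, after padding to 1024x1024). Strassen reduces 8 recursive multiplications to 7 at each level.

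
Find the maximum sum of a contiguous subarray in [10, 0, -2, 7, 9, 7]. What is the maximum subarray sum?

Using Kadane's algorithm on [10, 0, -2, 7, 9, 7]:

Scanning through the array:
Position 1 (value 0): max_ending_here = 10, max_so_far = 10
Position 2 (value -2): max_ending_here = 8, max_so_far = 10
Position 3 (value 7): max_ending_here = 15, max_so_far = 15
Position 4 (value 9): max_ending_here = 24, max_so_far = 24
Position 5 (value 7): max_ending_here = 31, max_so_far = 31

Maximum subarray: [10, 0, -2, 7, 9, 7]
Maximum sum: 31

The maximum subarray is [10, 0, -2, 7, 9, 7] with sum 31. This subarray runs from index 0 to index 5.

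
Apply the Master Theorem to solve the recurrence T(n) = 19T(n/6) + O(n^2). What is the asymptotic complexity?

Master Theorem for T(n) = 19T(n/6) + O(n^2):

a = 19, b = 6, c = 2
log_b(a) = log_6(19) = 1.6433

Case 3: c = 2 > log_6(19) = 1.6433
T(n) = O(n^2) = O(n^2)

For T(n) = 19T(n/6) + O(n^2): log_6(19) = 1.6433. This is Case 3 of the Master Theorem (c > log_b(a), work dominated by root), giving O(n^2).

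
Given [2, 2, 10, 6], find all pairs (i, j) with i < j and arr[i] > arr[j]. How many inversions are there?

Finding inversions in [2, 2, 10, 6]:

(2, 3): arr[2]=10 > arr[3]=6

Total inversions: 1

The array has 1 inversion(s): (2,3). Each pair (i,j) satisfies i < j and arr[i] > arr[j].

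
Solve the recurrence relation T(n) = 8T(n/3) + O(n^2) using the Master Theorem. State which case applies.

Master Theorem for T(n) = 8T(n/3) + O(n^2):

a = 8, b = 3, c = 2
log_b(a) = log_3(8) = 1.8928

Case 3: c = 2 > log_3(8) = 1.8928
T(n) = O(n^2) = O(n^2)

For T(n) = 8T(n/3) + O(n^2): log_3(8) = 1.8928. This is Case 3 of the Master Theorem (c > log_b(a), work dominated by root), giving O(n^2).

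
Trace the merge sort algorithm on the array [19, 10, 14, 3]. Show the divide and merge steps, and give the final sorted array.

Merge sort trace:

Split: [19, 10, 14, 3] -> [19, 10] and [14, 3]
  Split: [19, 10] -> [19] and [10]
  Merge: [19] + [10] -> [10, 19]
  Split: [14, 3] -> [14] and [3]
  Merge: [14] + [3] -> [3, 14]
Merge: [10, 19] + [3, 14] -> [3, 10, 14, 19]

Final sorted array: [3, 10, 14, 19]

The merge sort proceeds by recursively splitting the array and merging sorted halves.
After all merges, the sorted array is [3, 10, 14, 19].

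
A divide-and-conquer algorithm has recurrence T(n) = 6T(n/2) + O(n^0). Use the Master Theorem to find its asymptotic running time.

Master Theorem for T(n) = 6T(n/2) + O(n^0):

a = 6, b = 2, c = 0
log_b(a) = log_2(6) = 2.5850

Case 1: c = 0 < log_2(6) = 2.5850
T(n) = O(n^(log_2 6))

For T(n) = 6T(n/2) + O(n^0): log_2(6) = 2.5850. This is Case 1 of the Master Theorem (c < log_b(a), work dominated by leaves), giving O(n^(log_2 6)).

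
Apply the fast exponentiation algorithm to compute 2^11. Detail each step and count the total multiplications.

Computing 2^11 by squaring (build up from 2^1; each line after the first costs one multiplication):

2^1 = 2
2^2 = (2^1)^2 = 2^2 = 4
2^4 = (2^2)^2 = 4^2 = 16
2^5 = 2 * 2^4 = 2 * 16 = 32
2^10 = (2^5)^2 = 32^2 = 1024
2^11 = 2 * 2^10 = 2 * 1024 = 2048

Result: 2048
Multiplications needed: 5 (5 lines after 2^1)

2^11 = 2048. Using exponentiation by squaring, this requires 5 multiplications. The key idea: if the exponent is even, square the half-power; if odd, multiply by the base once.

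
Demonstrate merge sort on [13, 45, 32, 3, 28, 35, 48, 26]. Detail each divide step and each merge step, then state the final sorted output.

Merge sort trace:

Split: [13, 45, 32, 3, 28, 35, 48, 26] -> [13, 45, 32, 3] and [28, 35, 48, 26]
  Split: [13, 45, 32, 3] -> [13, 45] and [32, 3]
    Split: [13, 45] -> [13] and [45]
    Merge: [13] + [45] -> [13, 45]
    Split: [32, 3] -> [32] and [3]
    Merge: [32] + [3] -> [3, 32]
  Merge: [13, 45] + [3, 32] -> [3, 13, 32, 45]
  Split: [28, 35, 48, 26] -> [28, 35] and [48, 26]
    Split: [28, 35] -> [28] and [35]
    Merge: [28] + [35] -> [28, 35]
    Split: [48, 26] -> [48] and [26]
    Merge: [48] + [26] -> [26, 48]
  Merge: [28, 35] + [26, 48] -> [26, 28, 35, 48]
Merge: [3, 13, 32, 45] + [26, 28, 35, 48] -> [3, 13, 26, 28, 32, 35, 45, 48]

Final sorted array: [3, 13, 26, 28, 32, 35, 45, 48]

The merge sort proceeds by recursively splitting the array and merging sorted halves.
After all merges, the sorted array is [3, 13, 26, 28, 32, 35, 45, 48].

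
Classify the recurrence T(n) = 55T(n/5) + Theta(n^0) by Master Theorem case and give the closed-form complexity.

Master Theorem for T(n) = 55T(n/5) + O(n^0):

a = 55, b = 5, c = 0
log_b(a) = log_5(55) = 2.4899

Case 1: c = 0 < log_5(55) = 2.4899
T(n) = O(n^(log_5 55))

For T(n) = 55T(n/5) + O(n^0): log_5(55) = 2.4899. This is Case 1 of the Master Theorem (c < log_b(a), work dominated by leaves), giving O(n^(log_5 55)).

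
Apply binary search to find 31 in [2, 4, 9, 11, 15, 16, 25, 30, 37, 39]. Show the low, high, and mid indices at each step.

Binary search for 31 in [2, 4, 9, 11, 15, 16, 25, 30, 37, 39]:

lo=0, hi=9, mid=4, arr[mid]=15 -> 15 < 31, search right half
lo=5, hi=9, mid=7, arr[mid]=30 -> 30 < 31, search right half
lo=8, hi=9, mid=8, arr[mid]=37 -> 37 > 31, search left half
lo=8 > hi=7, target 31 not found

Binary search determines that 31 is not in the array after 3 comparisons. The search space was exhausted without finding the target.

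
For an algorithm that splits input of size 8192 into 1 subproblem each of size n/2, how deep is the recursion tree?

For divide and conquer with division factor 2:

Problem sizes at each level:
Level 0: 8192
Level 1: 4096
Level 2: 2048
Level 3: 1024
Level 4: 512
Level 5: 256
Level 6: 128
Level 7: 64
Level 8: 32
Level 9: 16
Level 10: 8
Level 11: 4
Level 12: 2
Level 13: 1

The root is level 0 and the size-1 base case is level 13 (the tree spans levels 0 through 13, i.e. 14 levels counting the root), so the depth is the number of divisions: log_2(8192) = 13

The recursion tree depth is log_2(8192) = 13. At each level, the problem size is divided by 2, so it takes 13 divisions to reduce to a base case of size 1. The algorithm makes 1 recursive call at each level.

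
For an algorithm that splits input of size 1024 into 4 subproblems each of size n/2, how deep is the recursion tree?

For divide and conquer with division factor 2:

Problem sizes at each level:
Level 0: 1024
Level 1: 512
Level 2: 256
Level 3: 128
Level 4: 64
Level 5: 32
Level 6: 16
Level 7: 8
Level 8: 4
Level 9: 2
Level 10: 1

The root is level 0 and the size-1 base case is level 10 (the tree spans levels 0 through 10, i.e. 11 levels counting the root), so the depth is the number of divisions: log_2(1024) = 10

The recursion tree depth is log_2(1024) = 10. At each level, the problem size is divided by 2, so it takes 10 divisions to reduce to a base case of size 1. The algorithm makes 4 recursive calls at each level.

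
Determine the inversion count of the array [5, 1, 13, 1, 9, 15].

Finding inversions in [5, 1, 13, 1, 9, 15]:

(0, 1): arr[0]=5 > arr[1]=1
(0, 3): arr[0]=5 > arr[3]=1
(2, 3): arr[2]=13 > arr[3]=1
(2, 4): arr[2]=13 > arr[4]=9

Total inversions: 4

The array has 4 inversion(s): (0,1), (0,3), (2,3), (2,4). Each pair (i,j) satisfies i < j and arr[i] > arr[j].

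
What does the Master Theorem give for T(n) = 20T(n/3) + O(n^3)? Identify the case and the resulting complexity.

Master Theorem for T(n) = 20T(n/3) + O(n^3):

a = 20, b = 3, c = 3
log_b(a) = log_3(20) = 2.7268

Case 3: c = 3 > log_3(20) = 2.7268
T(n) = O(n^3) = O(n^3)

For T(n) = 20T(n/3) + O(n^3): log_3(20) = 2.7268. This is Case 3 of the Master Theorem (c > log_b(a), work dominated by root), giving O(n^3).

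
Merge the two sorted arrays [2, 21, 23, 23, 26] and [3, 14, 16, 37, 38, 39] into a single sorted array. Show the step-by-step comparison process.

Merging process:

Compare 2 vs 3: take 2 from left. Merged: [2]
Compare 21 vs 3: take 3 from right. Merged: [2, 3]
Compare 21 vs 14: take 14 from right. Merged: [2, 3, 14]
Compare 21 vs 16: take 16 from right. Merged: [2, 3, 14, 16]
Compare 21 vs 37: take 21 from left. Merged: [2, 3, 14, 16, 21]
Compare 23 vs 37: take 23 from left. Merged: [2, 3, 14, 16, 21, 23]
Compare 23 vs 37: take 23 from left. Merged: [2, 3, 14, 16, 21, 23, 23]
Compare 26 vs 37: take 26 from left. Merged: [2, 3, 14, 16, 21, 23, 23, 26]
Append remaining from right: [37, 38, 39]. Merged: [2, 3, 14, 16, 21, 23, 23, 26, 37, 38, 39]

Final merged array: [2, 3, 14, 16, 21, 23, 23, 26, 37, 38, 39]
Total comparisons: 8

The merged array is [2, 3, 14, 16, 21, 23, 23, 26, 37, 38, 39], requiring 8 comparisons. The merge step runs in O(n) time where n is the total number of elements.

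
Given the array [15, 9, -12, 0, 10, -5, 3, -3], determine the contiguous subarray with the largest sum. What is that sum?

Using Kadane's algorithm on [15, 9, -12, 0, 10, -5, 3, -3]:

Scanning through the array:
Position 1 (value 9): max_ending_here = 24, max_so_far = 24
Position 2 (value -12): max_ending_here = 12, max_so_far = 24
Position 3 (value 0): max_ending_here = 12, max_so_far = 24
Position 4 (value 10): max_ending_here = 22, max_so_far = 24
Position 5 (value -5): max_ending_here = 17, max_so_far = 24
Position 6 (value 3): max_ending_here = 20, max_so_far = 24
Position 7 (value -3): max_ending_here = 17, max_so_far = 24

Maximum subarray: [15, 9]
Maximum sum: 24

The maximum subarray is [15, 9] with sum 24. This subarray runs from index 0 to index 1.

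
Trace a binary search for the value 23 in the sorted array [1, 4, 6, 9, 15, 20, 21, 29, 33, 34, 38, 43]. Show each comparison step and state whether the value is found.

Binary search for 23 in [1, 4, 6, 9, 15, 20, 21, 29, 33, 34, 38, 43]:

lo=0, hi=11, mid=5, arr[mid]=20 -> 20 < 23, search right half
lo=6, hi=11, mid=8, arr[mid]=33 -> 33 > 23, search left half
lo=6, hi=7, mid=6, arr[mid]=21 -> 21 < 23, search right half
lo=7, hi=7, mid=7, arr[mid]=29 -> 29 > 23, search left half
lo=7 > hi=6, target 23 not found

Binary search determines that 23 is not in the array after 4 comparisons. The search space was exhausted without finding the target.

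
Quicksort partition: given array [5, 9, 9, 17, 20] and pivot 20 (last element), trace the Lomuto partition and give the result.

Lomuto partition with pivot = 20:

Initial array: [5, 9, 9, 17, 20]

arr[0]=5 <= 20: swap with position 0, array becomes [5, 9, 9, 17, 20]
arr[1]=9 <= 20: swap with position 1, array becomes [5, 9, 9, 17, 20]
arr[2]=9 <= 20: swap with position 2, array becomes [5, 9, 9, 17, 20]
arr[3]=17 <= 20: swap with position 3, array becomes [5, 9, 9, 17, 20]

Place pivot at position 4: [5, 9, 9, 17, 20]
Pivot position: 4

After partitioning with pivot 20, the array becomes [5, 9, 9, 17, 20]. The pivot is placed at index 4. All elements to the left of the pivot are <= 20, and all elements to the right are > 20.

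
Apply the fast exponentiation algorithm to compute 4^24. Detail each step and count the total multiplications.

Computing 4^24 by squaring (build up from 4^1; each line after the first costs one multiplication):

4^1 = 4
4^2 = (4^1)^2 = 4^2 = 16
4^3 = 4 * 4^2 = 4 * 16 = 64
4^6 = (4^3)^2 = 64^2 = 4096
4^12 = (4^6)^2 = 4096^2 = 16777216
4^24 = (4^12)^2 = 16777216^2 = 281474976710656

Result: 281474976710656
Multiplications needed: 5 (5 lines after 4^1)

4^24 = 281474976710656. Using exponentiation by squaring, this requires 5 multiplications. The key idea: if the exponent is even, square the half-power; if odd, multiply by the base once.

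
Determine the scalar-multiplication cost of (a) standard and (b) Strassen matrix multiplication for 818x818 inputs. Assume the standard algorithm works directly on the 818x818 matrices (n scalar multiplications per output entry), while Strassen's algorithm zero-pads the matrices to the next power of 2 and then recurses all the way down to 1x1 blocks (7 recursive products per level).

Matrix multiplication for 818x818 matrices:

Strassen's algorithm requires power-of-2 dimensions. Pad 818x818 to 1024x1024 (next power of 2).

Standard algorithm: 818^3 = 547343432 multiplications
Strassen's algorithm: 7^(log2(1024)) = 7^10 = 282475249 multiplications
Savings: 547343432 - 282475249 = 264868183 multiplications

Standard: 547343432 multiplications (818^3). Strassen: 282475249 multiplications (7^10, after padding to 1024x1024). Strassen reduces 8 recursive multiplications to 7 at each level.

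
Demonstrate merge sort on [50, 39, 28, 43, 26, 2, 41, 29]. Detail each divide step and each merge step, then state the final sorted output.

Merge sort trace:

Split: [50, 39, 28, 43, 26, 2, 41, 29] -> [50, 39, 28, 43] and [26, 2, 41, 29]
  Split: [50, 39, 28, 43] -> [50, 39] and [28, 43]
    Split: [50, 39] -> [50] and [39]
    Merge: [50] + [39] -> [39, 50]
    Split: [28, 43] -> [28] and [43]
    Merge: [28] + [43] -> [28, 43]
  Merge: [39, 50] + [28, 43] -> [28, 39, 43, 50]
  Split: [26, 2, 41, 29] -> [26, 2] and [41, 29]
    Split: [26, 2] -> [26] and [2]
    Merge: [26] + [2] -> [2, 26]
    Split: [41, 29] -> [41] and [29]
    Merge: [41] + [29] -> [29, 41]
  Merge: [2, 26] + [29, 41] -> [2, 26, 29, 41]
Merge: [28, 39, 43, 50] + [2, 26, 29, 41] -> [2, 26, 28, 29, 39, 41, 43, 50]

Final sorted array: [2, 26, 28, 29, 39, 41, 43, 50]

The merge sort proceeds by recursively splitting the array and merging sorted halves.
After all merges, the sorted array is [2, 26, 28, 29, 39, 41, 43, 50].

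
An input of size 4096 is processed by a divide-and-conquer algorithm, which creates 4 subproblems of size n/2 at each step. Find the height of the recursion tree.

For divide and conquer with division factor 2:

Problem sizes at each level:
Level 0: 4096
Level 1: 2048
Level 2: 1024
Level 3: 512
Level 4: 256
Level 5: 128
Level 6: 64
Level 7: 32
Level 8: 16
Level 9: 8
Level 10: 4
Level 11: 2
Level 12: 1

The root is level 0 and the size-1 base case is level 12 (the tree spans levels 0 through 12, i.e. 13 levels counting the root), so the depth is the number of divisions: log_2(4096) = 12

The recursion tree depth is log_2(4096) = 12. At each level, the problem size is divided by 2, so it takes 12 divisions to reduce to a base case of size 1. The algorithm makes 4 recursive calls at each level.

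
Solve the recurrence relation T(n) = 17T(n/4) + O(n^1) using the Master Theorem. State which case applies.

Master Theorem for T(n) = 17T(n/4) + O(n^1):

a = 17, b = 4, c = 1
log_b(a) = log_4(17) = 2.0437

Case 1: c = 1 < log_4(17) = 2.0437
T(n) = O(n^(log_4 17))

For T(n) = 17T(n/4) + O(n^1): log_4(17) = 2.0437. This is Case 1 of the Master Theorem (c < log_b(a), work dominated by leaves), giving O(n^(log_4 17)).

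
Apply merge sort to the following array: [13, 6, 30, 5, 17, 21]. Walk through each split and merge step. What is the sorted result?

Merge sort trace:

Split: [13, 6, 30, 5, 17, 21] -> [13, 6, 30] and [5, 17, 21]
  Split: [13, 6, 30] -> [13] and [6, 30]
    Split: [6, 30] -> [6] and [30]
    Merge: [6] + [30] -> [6, 30]
  Merge: [13] + [6, 30] -> [6, 13, 30]
  Split: [5, 17, 21] -> [5] and [17, 21]
    Split: [17, 21] -> [17] and [21]
    Merge: [17] + [21] -> [17, 21]
  Merge: [5] + [17, 21] -> [5, 17, 21]
Merge: [6, 13, 30] + [5, 17, 21] -> [5, 6, 13, 17, 21, 30]

Final sorted array: [5, 6, 13, 17, 21, 30]

The merge sort proceeds by recursively splitting the array and merging sorted halves.
After all merges, the sorted array is [5, 6, 13, 17, 21, 30].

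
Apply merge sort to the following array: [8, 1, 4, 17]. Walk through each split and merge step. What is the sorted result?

Merge sort trace:

Split: [8, 1, 4, 17] -> [8, 1] and [4, 17]
  Split: [8, 1] -> [8] and [1]
  Merge: [8] + [1] -> [1, 8]
  Split: [4, 17] -> [4] and [17]
  Merge: [4] + [17] -> [4, 17]
Merge: [1, 8] + [4, 17] -> [1, 4, 8, 17]

Final sorted array: [1, 4, 8, 17]

The merge sort proceeds by recursively splitting the array and merging sorted halves.
After all merges, the sorted array is [1, 4, 8, 17].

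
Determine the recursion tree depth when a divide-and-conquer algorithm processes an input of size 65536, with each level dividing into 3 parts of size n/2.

For divide and conquer with division factor 2:

Problem sizes at each level:
Level 0: 65536
Level 1: 32768
Level 2: 16384
Level 3: 8192
Level 4: 4096
Level 5: 2048
Level 6: 1024
Level 7: 512
Level 8: 256
Level 9: 128
Level 10: 64
Level 11: 32
Level 12: 16
Level 13: 8
Level 14: 4
Level 15: 2
Level 16: 1

The root is level 0 and the size-1 base case is level 16 (the tree spans levels 0 through 16, i.e. 17 levels counting the root), so the depth is the number of divisions: log_2(65536) = 16

The recursion tree depth is log_2(65536) = 16. At each level, the problem size is divided by 2, so it takes 16 divisions to reduce to a base case of size 1. The algorithm makes 3 recursive calls at each level.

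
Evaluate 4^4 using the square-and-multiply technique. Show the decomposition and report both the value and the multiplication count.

Computing 4^4 by squaring (build up from 4^1; each line after the first costs one multiplication):

4^1 = 4
4^2 = (4^1)^2 = 4^2 = 16
4^4 = (4^2)^2 = 16^2 = 256

Result: 256
Multiplications needed: 2 (2 lines after 4^1)

4^4 = 256. Using exponentiation by squaring, this requires 2 multiplications. The key idea: if the exponent is even, square the half-power; if odd, multiply by the base once.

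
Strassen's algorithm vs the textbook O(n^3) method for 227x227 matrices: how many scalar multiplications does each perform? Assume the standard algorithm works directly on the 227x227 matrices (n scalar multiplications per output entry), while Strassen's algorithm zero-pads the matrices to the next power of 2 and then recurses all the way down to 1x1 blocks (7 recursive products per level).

Matrix multiplication for 227x227 matrices:

Strassen's algorithm requires power-of-2 dimensions. Pad 227x227 to 256x256 (next power of 2).

Standard algorithm: 227^3 = 11697083 multiplications
Strassen's algorithm: 7^(log2(256)) = 7^8 = 5764801 multiplications
Savings: 11697083 - 5764801 = 5932282 multiplications

Standard: 11697083 multiplications (227^3). Strassen: 5764801 multiplications (7^8, after padding to 256x256). Strassen reduces 8 recursive multiplications to 7 at each level.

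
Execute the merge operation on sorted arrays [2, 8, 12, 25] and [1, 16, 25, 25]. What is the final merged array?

Merging process:

Compare 2 vs 1: take 1 from right. Merged: [1]
Compare 2 vs 16: take 2 from left. Merged: [1, 2]
Compare 8 vs 16: take 8 from left. Merged: [1, 2, 8]
Compare 12 vs 16: take 12 from left. Merged: [1, 2, 8, 12]
Compare 25 vs 16: take 16 from right. Merged: [1, 2, 8, 12, 16]
Compare 25 vs 25: take 25 from left. Merged: [1, 2, 8, 12, 16, 25]
Append remaining from right: [25, 25]. Merged: [1, 2, 8, 12, 16, 25, 25, 25]

Final merged array: [1, 2, 8, 12, 16, 25, 25, 25]
Total comparisons: 6

The merged array is [1, 2, 8, 12, 16, 25, 25, 25], requiring 6 comparisons. The merge step runs in O(n) time where n is the total number of elements.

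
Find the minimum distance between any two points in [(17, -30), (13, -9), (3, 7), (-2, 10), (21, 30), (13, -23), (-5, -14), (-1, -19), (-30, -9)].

Computing all pairwise distances among 9 points:

d((17, -30), (13, -9)) = 21.3776
d((17, -30), (3, 7)) = 39.5601
d((17, -30), (-2, 10)) = 44.2832
d((17, -30), (21, 30)) = 60.1332
d((17, -30), (13, -23)) = 8.0623
d((17, -30), (-5, -14)) = 27.2029
d((17, -30), (-1, -19)) = 21.095
d((17, -30), (-30, -9)) = 51.4782
d((13, -9), (3, 7)) = 18.868
d((13, -9), (-2, 10)) = 24.2074
d((13, -9), (21, 30)) = 39.8121
d((13, -9), (13, -23)) = 14.0
d((13, -9), (-5, -14)) = 18.6815
d((13, -9), (-1, -19)) = 17.2047
d((13, -9), (-30, -9)) = 43.0
d((3, 7), (-2, 10)) = 5.831 <-- minimum
d((3, 7), (21, 30)) = 29.2062
d((3, 7), (13, -23)) = 31.6228
d((3, 7), (-5, -14)) = 22.4722
d((3, 7), (-1, -19)) = 26.3059
d((3, 7), (-30, -9)) = 36.6742
d((-2, 10), (21, 30)) = 30.4795
d((-2, 10), (13, -23)) = 36.2491
d((-2, 10), (-5, -14)) = 24.1868
d((-2, 10), (-1, -19)) = 29.0172
d((-2, 10), (-30, -9)) = 33.8378
d((21, 30), (13, -23)) = 53.6004
d((21, 30), (-5, -14)) = 51.1077
d((21, 30), (-1, -19)) = 53.7122
d((21, 30), (-30, -9)) = 64.2028
d((13, -23), (-5, -14)) = 20.1246
d((13, -23), (-1, -19)) = 14.5602
d((13, -23), (-30, -9)) = 45.2217
d((-5, -14), (-1, -19)) = 6.4031
d((-5, -14), (-30, -9)) = 25.4951
d((-1, -19), (-30, -9)) = 30.6757

Closest pair: (3, 7) and (-2, 10) with distance 5.831

The closest pair is (3, 7) and (-2, 10) with Euclidean distance 5.831. For 9 points, brute-force pairwise comparison is shown above. For large n, the divide-and-conquer algorithm (sort by x, recurse on halves, check the dividing strip) achieves O(n log n).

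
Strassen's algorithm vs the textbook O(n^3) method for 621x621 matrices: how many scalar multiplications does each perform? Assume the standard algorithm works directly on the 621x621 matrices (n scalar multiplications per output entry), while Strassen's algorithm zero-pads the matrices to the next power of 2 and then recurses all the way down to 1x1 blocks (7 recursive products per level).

Matrix multiplication for 621x621 matrices:

Strassen's algorithm requires power-of-2 dimensions. Pad 621x621 to 1024x1024 (next power of 2).

Standard algorithm: 621^3 = 239483061 multiplications
Strassen's algorithm: 7^(log2(1024)) = 7^10 = 282475249 multiplications
Difference: 239483061 - 282475249 = -42992188 (Strassen uses MORE here due to padding overhead — for small or just-over-power-of-2 n, padding can outweigh the per-level savings)

Standard: 239483061 multiplications (621^3). Strassen: 282475249 multiplications (7^10, after padding to 1024x1024). Strassen reduces 8 recursive multiplications to 7 at each level.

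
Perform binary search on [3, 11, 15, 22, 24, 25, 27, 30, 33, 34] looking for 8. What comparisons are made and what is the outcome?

Binary search for 8 in [3, 11, 15, 22, 24, 25, 27, 30, 33, 34]:

lo=0, hi=9, mid=4, arr[mid]=24 -> 24 > 8, search left half
lo=0, hi=3, mid=1, arr[mid]=11 -> 11 > 8, search left half
lo=0, hi=0, mid=0, arr[mid]=3 -> 3 < 8, search right half
lo=1 > hi=0, target 8 not found

Binary search determines that 8 is not in the array after 3 comparisons. The search space was exhausted without finding the target.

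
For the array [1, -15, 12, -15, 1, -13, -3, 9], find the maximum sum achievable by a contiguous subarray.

Using Kadane's algorithm on [1, -15, 12, -15, 1, -13, -3, 9]:

Scanning through the array:
Position 1 (value -15): max_ending_here = -14, max_so_far = 1
Position 2 (value 12): max_ending_here = 12, max_so_far = 12
Position 3 (value -15): max_ending_here = -3, max_so_far = 12
Position 4 (value 1): max_ending_here = 1, max_so_far = 12
Position 5 (value -13): max_ending_here = -12, max_so_far = 12
Position 6 (value -3): max_ending_here = -3, max_so_far = 12
Position 7 (value 9): max_ending_here = 9, max_so_far = 12

Maximum subarray: [12]
Maximum sum: 12

The maximum subarray is [12] with sum 12. This subarray runs from index 2 to index 2.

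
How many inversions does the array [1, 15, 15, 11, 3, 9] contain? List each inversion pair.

Finding inversions in [1, 15, 15, 11, 3, 9]:

(1, 3): arr[1]=15 > arr[3]=11
(1, 4): arr[1]=15 > arr[4]=3
(1, 5): arr[1]=15 > arr[5]=9
(2, 3): arr[2]=15 > arr[3]=11
(2, 4): arr[2]=15 > arr[4]=3
(2, 5): arr[2]=15 > arr[5]=9
(3, 4): arr[3]=11 > arr[4]=3
(3, 5): arr[3]=11 > arr[5]=9

Total inversions: 8

The array has 8 inversion(s): (1,3), (1,4), (1,5), (2,3), (2,4), (2,5), (3,4), (3,5). Each pair (i,j) satisfies i < j and arr[i] > arr[j].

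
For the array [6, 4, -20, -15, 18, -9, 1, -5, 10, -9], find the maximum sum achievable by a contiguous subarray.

Using Kadane's algorithm on [6, 4, -20, -15, 18, -9, 1, -5, 10, -9]:

Scanning through the array:
Position 1 (value 4): max_ending_here = 10, max_so_far = 10
Position 2 (value -20): max_ending_here = -10, max_so_far = 10
Position 3 (value -15): max_ending_here = -15, max_so_far = 10
Position 4 (value 18): max_ending_here = 18, max_so_far = 18
Position 5 (value -9): max_ending_here = 9, max_so_far = 18
Position 6 (value 1): max_ending_here = 10, max_so_far = 18
Position 7 (value -5): max_ending_here = 5, max_so_far = 18
Position 8 (value 10): max_ending_here = 15, max_so_far = 18
Position 9 (value -9): max_ending_here = 6, max_so_far = 18

Maximum subarray: [18]
Maximum sum: 18

The maximum subarray is [18] with sum 18. This subarray runs from index 4 to index 4.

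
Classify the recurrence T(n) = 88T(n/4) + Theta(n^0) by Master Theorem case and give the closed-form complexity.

Master Theorem for T(n) = 88T(n/4) + O(n^0):

a = 88, b = 4, c = 0
log_b(a) = log_4(88) = 3.2297

Case 1: c = 0 < log_4(88) = 3.2297
T(n) = O(n^(log_4 88))

For T(n) = 88T(n/4) + O(n^0): log_4(88) = 3.2297. This is Case 1 of the Master Theorem (c < log_b(a), work dominated by leaves), giving O(n^(log_4 88)).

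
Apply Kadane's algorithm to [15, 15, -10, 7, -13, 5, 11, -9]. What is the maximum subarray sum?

Using Kadane's algorithm on [15, 15, -10, 7, -13, 5, 11, -9]:

Scanning through the array:
Position 1 (value 15): max_ending_here = 30, max_so_far = 30
Position 2 (value -10): max_ending_here = 20, max_so_far = 30
Position 3 (value 7): max_ending_here = 27, max_so_far = 30
Position 4 (value -13): max_ending_here = 14, max_so_far = 30
Position 5 (value 5): max_ending_here = 19, max_so_far = 30
Position 6 (value 11): max_ending_here = 30, max_so_far = 30
Position 7 (value -9): max_ending_here = 21, max_so_far = 30

Maximum subarray: [15, 15]
Maximum sum: 30

The maximum subarray is [15, 15] with sum 30. This subarray runs from index 0 to index 1.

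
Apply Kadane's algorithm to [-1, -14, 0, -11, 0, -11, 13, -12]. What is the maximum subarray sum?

Using Kadane's algorithm on [-1, -14, 0, -11, 0, -11, 13, -12]:

Scanning through the array:
Position 1 (value -14): max_ending_here = -14, max_so_far = -1
Position 2 (value 0): max_ending_here = 0, max_so_far = 0
Position 3 (value -11): max_ending_here = -11, max_so_far = 0
Position 4 (value 0): max_ending_here = 0, max_so_far = 0
Position 5 (value -11): max_ending_here = -11, max_so_far = 0
Position 6 (value 13): max_ending_here = 13, max_so_far = 13
Position 7 (value -12): max_ending_here = 1, max_so_far = 13

Maximum subarray: [13]
Maximum sum: 13

The maximum subarray is [13] with sum 13. This subarray runs from index 6 to index 6.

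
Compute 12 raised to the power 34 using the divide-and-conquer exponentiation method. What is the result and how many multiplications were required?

Computing 12^34 by squaring (build up from 12^1; each line after the first costs one multiplication):

12^1 = 12
12^2 = (12^1)^2 = 12^2 = 144
12^4 = (12^2)^2 = 144^2 = 20736
12^8 = (12^4)^2 = 20736^2 = 429981696
12^16 = (12^8)^2 = 429981696^2 = 184884258895036416
12^17 = 12 * 12^16 = 12 * 184884258895036416 = 2218611106740436992
12^34 = (12^17)^2 = 2218611106740436992^2 = 4922235242952026704037113243122008064

Result: 4922235242952026704037113243122008064
Multiplications needed: 6 (6 lines after 12^1)

12^34 = 4922235242952026704037113243122008064. Using exponentiation by squaring, this requires 6 multiplications. The key idea: if the exponent is even, square the half-power; if odd, multiply by the base once.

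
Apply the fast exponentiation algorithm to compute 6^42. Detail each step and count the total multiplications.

Computing 6^42 by squaring (build up from 6^1; each line after the first costs one multiplication):

6^1 = 6
6^2 = (6^1)^2 = 6^2 = 36
6^4 = (6^2)^2 = 36^2 = 1296
6^5 = 6 * 6^4 = 6 * 1296 = 7776
6^10 = (6^5)^2 = 7776^2 = 60466176
6^20 = (6^10)^2 = 60466176^2 = 3656158440062976
6^21 = 6 * 6^20 = 6 * 3656158440062976 = 21936950640377856
6^42 = (6^21)^2 = 21936950640377856^2 = 481229803398374426442198455156736

Result: 481229803398374426442198455156736
Multiplications needed: 7 (7 lines after 6^1)

6^42 = 481229803398374426442198455156736. Using exponentiation by squaring, this requires 7 multiplications. The key idea: if the exponent is even, square the half-power; if odd, multiply by the base once.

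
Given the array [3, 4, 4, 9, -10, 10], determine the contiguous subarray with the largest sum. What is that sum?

Using Kadane's algorithm on [3, 4, 4, 9, -10, 10]:

Scanning through the array:
Position 1 (value 4): max_ending_here = 7, max_so_far = 7
Position 2 (value 4): max_ending_here = 11, max_so_far = 11
Position 3 (value 9): max_ending_here = 20, max_so_far = 20
Position 4 (value -10): max_ending_here = 10, max_so_far = 20
Position 5 (value 10): max_ending_here = 20, max_so_far = 20

Maximum subarray: [3, 4, 4, 9]
Maximum sum: 20

The maximum subarray is [3, 4, 4, 9] with sum 20. This subarray runs from index 0 to index 3.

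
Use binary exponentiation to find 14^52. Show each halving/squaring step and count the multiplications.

Computing 14^52 by squaring (build up from 14^1; each line after the first costs one multiplication):

14^1 = 14
14^2 = (14^1)^2 = 14^2 = 196
14^3 = 14 * 14^2 = 14 * 196 = 2744
14^6 = (14^3)^2 = 2744^2 = 7529536
14^12 = (14^6)^2 = 7529536^2 = 56693912375296
14^13 = 14 * 14^12 = 14 * 56693912375296 = 793714773254144
14^26 = (14^13)^2 = 793714773254144^2 = 629983141281877223603213172736
14^52 = (14^26)^2 = 629983141281877223603213172736^2 = 396878758299381678483277913691857524931552116018231373725696

Result: 396878758299381678483277913691857524931552116018231373725696
Multiplications needed: 7 (7 lines after 14^1)

14^52 = 396878758299381678483277913691857524931552116018231373725696. Using exponentiation by squaring, this requires 7 multiplications. The key idea: if the exponent is even, square the half-power; if odd, multiply by the base once.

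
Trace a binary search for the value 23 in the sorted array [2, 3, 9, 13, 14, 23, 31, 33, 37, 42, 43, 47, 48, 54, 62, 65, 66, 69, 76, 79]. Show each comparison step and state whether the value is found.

Binary search for 23 in [2, 3, 9, 13, 14, 23, 31, 33, 37, 42, 43, 47, 48, 54, 62, 65, 66, 69, 76, 79]:

lo=0, hi=19, mid=9, arr[mid]=42 -> 42 > 23, search left half
lo=0, hi=8, mid=4, arr[mid]=14 -> 14 < 23, search right half
lo=5, hi=8, mid=6, arr[mid]=31 -> 31 > 23, search left half
lo=5, hi=5, mid=5, arr[mid]=23 -> Found target at index 5!

Binary search finds 23 at index 5 after 4 comparisons. The search repeatedly halves the search space by comparing with the middle element.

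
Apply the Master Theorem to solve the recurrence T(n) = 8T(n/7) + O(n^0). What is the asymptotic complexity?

Master Theorem for T(n) = 8T(n/7) + O(n^0):

a = 8, b = 7, c = 0
log_b(a) = log_7(8) = 1.0686

Case 1: c = 0 < log_7(8) = 1.0686
T(n) = O(n^(log_7 8))

For T(n) = 8T(n/7) + O(n^0): log_7(8) = 1.0686. This is Case 1 of the Master Theorem (c < log_b(a), work dominated by leaves), giving O(n^(log_7 8)).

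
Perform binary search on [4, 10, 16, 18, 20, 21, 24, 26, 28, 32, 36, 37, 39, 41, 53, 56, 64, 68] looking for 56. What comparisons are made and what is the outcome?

Binary search for 56 in [4, 10, 16, 18, 20, 21, 24, 26, 28, 32, 36, 37, 39, 41, 53, 56, 64, 68]:

lo=0, hi=17, mid=8, arr[mid]=28 -> 28 < 56, search right half
lo=9, hi=17, mid=13, arr[mid]=41 -> 41 < 56, search right half
lo=14, hi=17, mid=15, arr[mid]=56 -> Found target at index 15!

Binary search finds 56 at index 15 after 3 comparisons. The search repeatedly halves the search space by comparing with the middle element.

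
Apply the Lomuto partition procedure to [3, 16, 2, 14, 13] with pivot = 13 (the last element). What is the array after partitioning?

Lomuto partition with pivot = 13:

Initial array: [3, 16, 2, 14, 13]

arr[0]=3 <= 13: swap with position 0, array becomes [3, 16, 2, 14, 13]
arr[1]=16 > 13: no swap
arr[2]=2 <= 13: swap with position 1, array becomes [3, 2, 16, 14, 13]
arr[3]=14 > 13: no swap

Place pivot at position 2: [3, 2, 13, 14, 16]
Pivot position: 2

After partitioning with pivot 13, the array becomes [3, 2, 13, 14, 16]. The pivot is placed at index 2. All elements to the left of the pivot are <= 13, and all elements to the right are > 13.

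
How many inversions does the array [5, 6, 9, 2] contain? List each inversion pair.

Finding inversions in [5, 6, 9, 2]:

(0, 3): arr[0]=5 > arr[3]=2
(1, 3): arr[1]=6 > arr[3]=2
(2, 3): arr[2]=9 > arr[3]=2

Total inversions: 3

The array has 3 inversion(s): (0,3), (1,3), (2,3). Each pair (i,j) satisfies i < j and arr[i] > arr[j].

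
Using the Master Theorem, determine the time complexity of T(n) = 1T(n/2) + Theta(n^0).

Master Theorem for T(n) = 1T(n/2) + O(n^0):

a = 1, b = 2, c = 0
log_b(a) = log_2(1) = 0.0000

Case 2: c = 0 = log_2(1) = 0.0000
T(n) = O(n^0 log n) = O(log n)

For T(n) = 1T(n/2) + O(n^0): log_2(1) = 0.0000. This is Case 2 of the Master Theorem (c = log_b(a), equal work at all levels), giving O(log n).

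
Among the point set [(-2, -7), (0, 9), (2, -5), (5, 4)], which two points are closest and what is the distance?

Computing all pairwise distances among 4 points:

d((-2, -7), (0, 9)) = 16.1245
d((-2, -7), (2, -5)) = 4.4721 <-- minimum
d((-2, -7), (5, 4)) = 13.0384
d((0, 9), (2, -5)) = 14.1421
d((0, 9), (5, 4)) = 7.0711
d((2, -5), (5, 4)) = 9.4868

Closest pair: (-2, -7) and (2, -5) with distance 4.4721

The closest pair is (-2, -7) and (2, -5) with Euclidean distance 4.4721. For 4 points, brute-force pairwise comparison is shown above. For large n, the divide-and-conquer algorithm (sort by x, recurse on halves, check the dividing strip) achieves O(n log n).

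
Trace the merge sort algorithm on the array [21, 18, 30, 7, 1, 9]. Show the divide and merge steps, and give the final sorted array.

Merge sort trace:

Split: [21, 18, 30, 7, 1, 9] -> [21, 18, 30] and [7, 1, 9]
  Split: [21, 18, 30] -> [21] and [18, 30]
    Split: [18, 30] -> [18] and [30]
    Merge: [18] + [30] -> [18, 30]
  Merge: [21] + [18, 30] -> [18, 21, 30]
  Split: [7, 1, 9] -> [7] and [1, 9]
    Split: [1, 9] -> [1] and [9]
    Merge: [1] + [9] -> [1, 9]
  Merge: [7] + [1, 9] -> [1, 7, 9]
Merge: [18, 21, 30] + [1, 7, 9] -> [1, 7, 9, 18, 21, 30]

Final sorted array: [1, 7, 9, 18, 21, 30]

The merge sort proceeds by recursively splitting the array and merging sorted halves.
After all merges, the sorted array is [1, 7, 9, 18, 21, 30].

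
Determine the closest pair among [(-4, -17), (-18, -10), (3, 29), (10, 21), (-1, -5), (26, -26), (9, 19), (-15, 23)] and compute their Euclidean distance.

Computing all pairwise distances among 8 points:

d((-4, -17), (-18, -10)) = 15.6525
d((-4, -17), (3, 29)) = 46.5296
d((-4, -17), (10, 21)) = 40.4969
d((-4, -17), (-1, -5)) = 12.3693
d((-4, -17), (26, -26)) = 31.3209
d((-4, -17), (9, 19)) = 38.2753
d((-4, -17), (-15, 23)) = 41.4849
d((-18, -10), (3, 29)) = 44.2945
d((-18, -10), (10, 21)) = 41.7732
d((-18, -10), (-1, -5)) = 17.72
d((-18, -10), (26, -26)) = 46.8188
d((-18, -10), (9, 19)) = 39.6232
d((-18, -10), (-15, 23)) = 33.1361
d((3, 29), (10, 21)) = 10.6301
d((3, 29), (-1, -5)) = 34.2345
d((3, 29), (26, -26)) = 59.6154
d((3, 29), (9, 19)) = 11.6619
d((3, 29), (-15, 23)) = 18.9737
d((10, 21), (-1, -5)) = 28.2312
d((10, 21), (26, -26)) = 49.6488
d((10, 21), (9, 19)) = 2.2361 <-- minimum
d((10, 21), (-15, 23)) = 25.0799
d((-1, -5), (26, -26)) = 34.2053
d((-1, -5), (9, 19)) = 26.0
d((-1, -5), (-15, 23)) = 31.305
d((26, -26), (9, 19)) = 48.1041
d((26, -26), (-15, 23)) = 63.8905
d((9, 19), (-15, 23)) = 24.3311

Closest pair: (10, 21) and (9, 19) with distance 2.2361

The closest pair is (10, 21) and (9, 19) with Euclidean distance 2.2361. For 8 points, brute-force pairwise comparison is shown above. For large n, the divide-and-conquer algorithm (sort by x, recurse on halves, check the dividing strip) achieves O(n log n).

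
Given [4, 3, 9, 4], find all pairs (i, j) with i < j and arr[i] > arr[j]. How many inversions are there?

Finding inversions in [4, 3, 9, 4]:

(0, 1): arr[0]=4 > arr[1]=3
(2, 3): arr[2]=9 > arr[3]=4

Total inversions: 2

The array has 2 inversion(s): (0,1), (2,3). Each pair (i,j) satisfies i < j and arr[i] > arr[j].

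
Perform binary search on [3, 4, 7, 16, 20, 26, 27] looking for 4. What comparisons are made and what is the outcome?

Binary search for 4 in [3, 4, 7, 16, 20, 26, 27]:

lo=0, hi=6, mid=3, arr[mid]=16 -> 16 > 4, search left half
lo=0, hi=2, mid=1, arr[mid]=4 -> Found target at index 1!

Binary search finds 4 at index 1 after 2 comparisons. The search repeatedly halves the search space by comparing with the middle element.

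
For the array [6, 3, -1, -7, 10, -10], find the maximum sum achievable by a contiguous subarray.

Using Kadane's algorithm on [6, 3, -1, -7, 10, -10]:

Scanning through the array:
Position 1 (value 3): max_ending_here = 9, max_so_far = 9
Position 2 (value -1): max_ending_here = 8, max_so_far = 9
Position 3 (value -7): max_ending_here = 1, max_so_far = 9
Position 4 (value 10): max_ending_here = 11, max_so_far = 11
Position 5 (value -10): max_ending_here = 1, max_so_far = 11

Maximum subarray: [6, 3, -1, -7, 10]
Maximum sum: 11

The maximum subarray is [6, 3, -1, -7, 10] with sum 11. This subarray runs from index 0 to index 4.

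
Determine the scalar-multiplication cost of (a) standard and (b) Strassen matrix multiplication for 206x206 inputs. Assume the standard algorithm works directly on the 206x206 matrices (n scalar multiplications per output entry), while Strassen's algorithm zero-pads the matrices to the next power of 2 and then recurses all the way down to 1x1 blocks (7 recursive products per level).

Matrix multiplication for 206x206 matrices:

Strassen's algorithm requires power-of-2 dimensions. Pad 206x206 to 256x256 (next power of 2).

Standard algorithm: 206^3 = 8741816 multiplications
Strassen's algorithm: 7^(log2(256)) = 7^8 = 5764801 multiplications
Savings: 8741816 - 5764801 = 2977015 multiplications

Standard: 8741816 multiplications (206^3). Strassen: 5764801 multiplications (7^8, after padding to 256x256). Strassen reduces 8 recursive multiplications to 7 at each level.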